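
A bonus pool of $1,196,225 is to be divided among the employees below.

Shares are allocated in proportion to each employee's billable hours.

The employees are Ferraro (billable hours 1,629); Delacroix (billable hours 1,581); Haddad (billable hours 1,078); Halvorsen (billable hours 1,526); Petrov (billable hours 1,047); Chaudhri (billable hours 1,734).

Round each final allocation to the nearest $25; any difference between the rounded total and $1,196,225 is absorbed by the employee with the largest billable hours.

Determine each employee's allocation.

Sum of billable hours: 1,629 + 1,581 + 1,078 + 1,526 + 1,047 + 1,734 = 8,595.
Proportional shares: Ferraro 226,719.08; Delacroix 220,038.60; Haddad 150,032.64; Halvorsen 212,383.87; Petrov 145,718.16; Chaudhri 241,332.65.
After rounding ($25): Ferraro $226,725; Delacroix $220,050; Haddad $150,025; Halvorsen $212,375; Petrov $145,725; Chaudhri $241,325. Sum = $1,196,225.
No rounding difference to absorb.

Ferraro: $226,725; Delacroix: $220,050; Haddad: $150,025; Halvorsen: $212,375; Petrov: $145,725; Chaudhri: $241,325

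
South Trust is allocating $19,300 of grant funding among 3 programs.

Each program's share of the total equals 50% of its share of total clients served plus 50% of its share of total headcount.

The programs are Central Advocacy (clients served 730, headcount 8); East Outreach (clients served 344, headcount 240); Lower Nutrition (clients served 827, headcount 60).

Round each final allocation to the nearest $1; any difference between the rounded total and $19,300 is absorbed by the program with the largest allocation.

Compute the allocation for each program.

Central Advocacy: $3,956 | East Outreach: $9,266 | Lower Nutrition: $6,078

Totals — clients served 1,901, headcount 308.
Blended shares (50% clients served + 50% headcount): Central Advocacy 0.2050; East Outreach 0.4801; Lower Nutrition 0.3149.
Raw shares: Central Advocacy 3,956.33; East Outreach 9,265.72; Lower Nutrition 6,077.95.
Rounded to nearest $1: Central Advocacy $3,956; East Outreach $9,266; Lower Nutrition $6,078. Sum = $19,300.
No rounding difference to absorb.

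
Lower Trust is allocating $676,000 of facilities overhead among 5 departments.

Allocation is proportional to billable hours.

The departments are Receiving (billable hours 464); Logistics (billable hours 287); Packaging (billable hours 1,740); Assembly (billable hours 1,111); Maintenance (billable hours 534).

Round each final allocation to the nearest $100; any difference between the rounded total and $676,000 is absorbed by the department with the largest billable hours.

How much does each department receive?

Receiving: $75,800; Logistics: $46,900; Packaging: $284,400; Assembly: $181,600; Maintenance: $87,300

Sum of billable hours: 464 + 287 + 1,740 + 1,111 + 534 = 4,136.
Raw shares: Receiving 75,837.52; Logistics 46,908.12; Packaging 284,390.72; Assembly 181,585.11; Maintenance 87,278.53.
After rounding ($100): Receiving $75,800; Logistics $46,900; Packaging $284,400; Assembly $181,600; Maintenance $87,300. Sum = $676,000.
Rounded total matches; no reconciliation needed.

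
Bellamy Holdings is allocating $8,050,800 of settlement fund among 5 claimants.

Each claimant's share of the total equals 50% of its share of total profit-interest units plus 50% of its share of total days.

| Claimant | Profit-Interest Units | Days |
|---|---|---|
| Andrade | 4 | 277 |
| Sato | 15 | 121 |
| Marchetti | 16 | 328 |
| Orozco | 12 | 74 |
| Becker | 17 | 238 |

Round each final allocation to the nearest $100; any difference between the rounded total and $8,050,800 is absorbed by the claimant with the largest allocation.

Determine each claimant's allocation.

Profit-interest units total 64; days total 1,038.
Composite weights (50% profit-interest units + 50% days): Andrade 0.1647; Sato 0.1755; Marchetti 0.2830; Orozco 0.1294; Becker 0.2475.
Raw shares: Andrade 1,325,803.11; Sato 1,412,695.32; Marchetti 2,278,345.38; Orozco 1,041,737.07; Becker 1,992,219.13.
At nearest $100: Andrade $1,325,800; Sato $1,412,700; Marchetti $2,278,300; Orozco $1,041,700; Becker $1,992,200. Sum = $8,050,700.
Difference $8,050,800 − $8,050,700 = +$100 applied to largest allocation (Marchetti): Marchetti becomes $2,278,400.

Andrade: $1,325,800 · Sato: $1,412,700 · Marchetti: $2,278,400 · Orozco: $1,041,700 · Becker: $1,992,200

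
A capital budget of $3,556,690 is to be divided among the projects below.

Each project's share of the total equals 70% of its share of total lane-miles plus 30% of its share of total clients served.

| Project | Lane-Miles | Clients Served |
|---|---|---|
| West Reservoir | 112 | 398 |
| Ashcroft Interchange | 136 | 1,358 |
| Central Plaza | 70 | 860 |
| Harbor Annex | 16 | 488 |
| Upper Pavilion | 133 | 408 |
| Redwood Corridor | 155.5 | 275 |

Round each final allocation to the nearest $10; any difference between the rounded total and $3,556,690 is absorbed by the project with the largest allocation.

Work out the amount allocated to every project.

West Reservoir: $560,080 | Ashcroft Interchange: $926,560 | Central Plaza: $522,270 | Harbor Annex: $201,490 | Upper Pavilion: $646,890 | Redwood Corridor: $699,400

Lane-miles total 622.5; clients served total 3,787.
Combined weights (70% lane-miles + 30% clients served): West Reservoir 0.1575; Ashcroft Interchange 0.2605; Central Plaza 0.1468; Harbor Annex 0.0567; Upper Pavilion 0.1819; Redwood Corridor 0.1966.
Pro-rata amounts: West Reservoir 560,081.54; Ashcroft Interchange 926,554.33; Central Plaza 522,273.84; Harbor Annex 201,488.40; Upper Pavilion 646,888.40; Redwood Corridor 699,403.50.
At nearest $10: West Reservoir $560,080; Ashcroft Interchange $926,550; Central Plaza $522,270; Harbor Annex $201,490; Upper Pavilion $646,890; Redwood Corridor $699,400. Sum = $3,556,680.
Difference $3,556,690 − $3,556,680 = +$10 applied to largest allocation (Ashcroft Interchange): Ashcroft Interchange becomes $926,560.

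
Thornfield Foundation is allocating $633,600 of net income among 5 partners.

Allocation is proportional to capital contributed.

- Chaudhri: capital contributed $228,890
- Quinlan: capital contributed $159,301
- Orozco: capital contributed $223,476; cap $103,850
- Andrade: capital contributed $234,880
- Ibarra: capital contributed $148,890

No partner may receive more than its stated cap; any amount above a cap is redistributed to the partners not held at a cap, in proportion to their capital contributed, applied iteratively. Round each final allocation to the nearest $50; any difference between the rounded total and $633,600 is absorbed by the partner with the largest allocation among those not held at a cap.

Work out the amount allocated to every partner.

Chaudhri: $157,050 | Quinlan: $109,300 | Orozco: $103,850 | Andrade: $161,250 | Ibarra: $102,150

Total capital contributed = 995,437.
Pro-rata shares before constraints: Chaudhri 145,689.49; Quinlan 101,395.78; Orozco 142,243.45; Andrade 149,502.15; Ibarra 94,769.14.
Cap binds for Orozco ($103,850); residual $529,750 reallocated over remaining capital contributed 771,961.
Remaining shares: Chaudhri 157,073.32 → $157,050; Quinlan 109,318.61 → $109,300; Andrade 161,183.89 → $161,200; Ibarra 102,174.17 → $102,150.
Rounding difference +$50 applied to Andrade → $161,250.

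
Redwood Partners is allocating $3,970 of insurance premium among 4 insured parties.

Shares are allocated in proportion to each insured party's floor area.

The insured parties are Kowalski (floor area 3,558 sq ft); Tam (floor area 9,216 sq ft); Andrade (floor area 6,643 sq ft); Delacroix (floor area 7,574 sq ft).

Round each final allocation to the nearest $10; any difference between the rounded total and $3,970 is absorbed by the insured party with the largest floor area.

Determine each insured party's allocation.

Kowalski: $520 · Tam: $1,360 · Andrade: $980 · Delacroix: $1,110

Total floor area = 3,558 + 9,216 + 6,643 + 7,574 = 26,991.
Unrounded shares: Kowalski 523.33; Tam 1,355.55; Andrade 977.09; Delacroix 1,114.03.
After rounding ($10): Kowalski $520; Tam $1,360; Andrade $980; Delacroix $1,110. Sum = $3,970.
No rounding difference to absorb.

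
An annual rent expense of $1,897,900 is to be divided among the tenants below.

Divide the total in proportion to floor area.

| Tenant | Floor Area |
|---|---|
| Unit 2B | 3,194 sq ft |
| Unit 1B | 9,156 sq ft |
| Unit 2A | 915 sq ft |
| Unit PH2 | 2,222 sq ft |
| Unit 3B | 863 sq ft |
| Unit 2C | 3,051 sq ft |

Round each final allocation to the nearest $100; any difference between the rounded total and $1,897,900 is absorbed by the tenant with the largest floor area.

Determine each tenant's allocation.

Unit 2B: $312,500; Unit 1B: $895,600; Unit 2A: $89,500; Unit PH2: $217,400; Unit 3B: $84,400; Unit 2C: $298,500

Floor area total: 19,401.
Unrounded shares: Unit 2B 3,194/19,401 × $1,897,900 = 312,452.58; Unit 1B 9,156/19,401 × $1,897,900 = 895,684.37; Unit 2A 915/19,401 × $1,897,900 = 89,509.74; Unit PH2 2,222/19,401 × $1,897,900 = 217,366.83; Unit 3B 863/19,401 × $1,897,900 = 84,422.85; Unit 2C 3,051/19,401 × $1,897,900 = 298,463.63.
At nearest $100: Unit 2B $312,500; Unit 1B $895,700; Unit 2A $89,500; Unit PH2 $217,400; Unit 3B $84,400; Unit 2C $298,500. Sum = $1,898,000.
Difference $1,897,900 − $1,898,000 = −$100 applied to largest floor area (Unit 1B): Unit 1B becomes $895,600.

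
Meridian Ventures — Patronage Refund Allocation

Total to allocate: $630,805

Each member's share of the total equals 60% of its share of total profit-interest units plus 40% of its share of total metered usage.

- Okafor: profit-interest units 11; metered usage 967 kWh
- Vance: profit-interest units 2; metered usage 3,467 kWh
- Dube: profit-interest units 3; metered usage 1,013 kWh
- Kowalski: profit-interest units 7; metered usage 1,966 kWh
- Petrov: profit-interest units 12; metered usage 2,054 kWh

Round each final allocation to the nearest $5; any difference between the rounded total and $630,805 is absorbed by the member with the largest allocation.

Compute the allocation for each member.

Totals — profit-interest units 35, metered usage 9,467.
Combined weights (60% profit-interest units + 40% metered usage): Okafor 0.2294; Vance 0.1808; Dube 0.0942; Kowalski 0.2031; Petrov 0.2925.
Pro-rata amounts: Okafor 144,725.05; Vance 114,032.84; Dube 59,440.68; Kowalski 128,095.99; Petrov 184,510.44.
Rounded to nearest $5: Okafor $144,725; Vance $114,035; Dube $59,440; Kowalski $128,095; Petrov $184,510. Sum = $630,805.
No rounding difference to absorb.

Okafor: $144,725; Vance: $114,035; Dube: $59,440; Kowalski: $128,095; Petrov: $184,510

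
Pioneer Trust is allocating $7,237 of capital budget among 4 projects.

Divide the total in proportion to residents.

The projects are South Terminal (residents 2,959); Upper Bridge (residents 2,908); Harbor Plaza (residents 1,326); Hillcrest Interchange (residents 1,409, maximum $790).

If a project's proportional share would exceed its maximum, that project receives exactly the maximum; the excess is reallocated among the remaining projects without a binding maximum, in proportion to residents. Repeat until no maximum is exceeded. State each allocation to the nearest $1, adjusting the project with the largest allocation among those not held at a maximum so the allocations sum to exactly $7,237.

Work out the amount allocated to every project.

Combined residents = 8,602.
Proportional shares (ignoring caps): South Terminal 2,489.45; Upper Bridge 2,446.55; Harbor Plaza 1,115.58; Hillcrest Interchange 1,185.41.
Held at cap: Hillcrest Interchange ($790); balance $6,447 reallocated over remaining residents 7,193.
Shares after redistribution: South Terminal 2,652.12 → $2,652; Upper Bridge 2,606.41 → $2,606; Harbor Plaza 1,188.48 → $1,188.
Rounding difference +$1 applied to South Terminal → $2,653.

South Terminal: $2,653 | Upper Bridge: $2,606 | Harbor Plaza: $1,188 | Hillcrest Interchange: $790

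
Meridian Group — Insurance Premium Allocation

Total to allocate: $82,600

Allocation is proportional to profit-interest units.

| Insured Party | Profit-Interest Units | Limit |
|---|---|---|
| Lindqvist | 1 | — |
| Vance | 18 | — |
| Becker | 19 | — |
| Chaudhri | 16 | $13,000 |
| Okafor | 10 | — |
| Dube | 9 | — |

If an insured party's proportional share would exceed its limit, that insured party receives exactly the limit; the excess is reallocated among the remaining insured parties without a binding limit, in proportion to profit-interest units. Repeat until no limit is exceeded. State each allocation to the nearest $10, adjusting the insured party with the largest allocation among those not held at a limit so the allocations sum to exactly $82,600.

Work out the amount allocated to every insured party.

Profit-interest units total: 73.
Pro-rata shares before constraints: Lindqvist 1,131.51; Vance 20,367.12; Becker 21,498.63; Chaudhri 18,104.11; Okafor 11,315.07; Dube 10,183.56.
Capped: Chaudhri ($13,000); remaining pool $69,600 reallocated over remaining profit-interest units 57.
Remaining shares: Lindqvist 1,221.05 → $1,220; Vance 21,978.95 → $21,980; Becker 23,200.00 → $23,200; Okafor 12,210.53 → $12,210; Dube 10,989.47 → $10,990.

Lindqvist: $1,220 | Vance: $21,980 | Becker: $23,200 | Chaudhri: $13,000 | Okafor: $12,210 | Dube: $10,990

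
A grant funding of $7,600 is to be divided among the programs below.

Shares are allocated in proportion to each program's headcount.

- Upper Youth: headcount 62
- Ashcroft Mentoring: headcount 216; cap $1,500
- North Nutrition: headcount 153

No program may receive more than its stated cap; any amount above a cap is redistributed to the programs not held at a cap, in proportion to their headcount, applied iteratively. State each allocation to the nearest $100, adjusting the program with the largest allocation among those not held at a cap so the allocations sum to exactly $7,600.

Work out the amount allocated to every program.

Upper Youth: $1,800; Ashcroft Mentoring: $1,500; North Nutrition: $4,300

Total headcount = 431.
Proportional shares (ignoring caps): Upper Youth 1,093.27; Ashcroft Mentoring 3,808.82; North Nutrition 2,697.91.
Held at cap: Ashcroft Mentoring ($1,500); balance $6,100 reallocated over remaining headcount 215.
Remaining shares: Upper Youth 1,759.07 → $1,800; North Nutrition 4,340.93 → $4,300.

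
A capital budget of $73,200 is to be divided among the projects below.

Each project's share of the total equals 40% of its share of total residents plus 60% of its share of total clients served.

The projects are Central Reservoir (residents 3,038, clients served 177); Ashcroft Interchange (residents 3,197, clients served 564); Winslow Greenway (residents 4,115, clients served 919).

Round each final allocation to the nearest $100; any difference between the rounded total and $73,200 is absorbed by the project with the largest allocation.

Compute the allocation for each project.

Central Reservoir: $13,300 | Ashcroft Interchange: $24,000 | Winslow Greenway: $35,900

Totals — residents 10,350, clients served 1,660.
Composite weights (40% residents + 60% clients served): Central Reservoir 0.1814; Ashcroft Interchange 0.3274; Winslow Greenway 0.4912.
Raw shares: Central Reservoir 13,277.49; Ashcroft Interchange 23,966.48; Winslow Greenway 35,956.02.
Rounded to nearest $100: Central Reservoir $13,300; Ashcroft Interchange $24,000; Winslow Greenway $36,000. Sum = $73,300.
Difference $73,200 − $73,300 = −$100 applied to largest allocation (Winslow Greenway): Winslow Greenway becomes $35,900.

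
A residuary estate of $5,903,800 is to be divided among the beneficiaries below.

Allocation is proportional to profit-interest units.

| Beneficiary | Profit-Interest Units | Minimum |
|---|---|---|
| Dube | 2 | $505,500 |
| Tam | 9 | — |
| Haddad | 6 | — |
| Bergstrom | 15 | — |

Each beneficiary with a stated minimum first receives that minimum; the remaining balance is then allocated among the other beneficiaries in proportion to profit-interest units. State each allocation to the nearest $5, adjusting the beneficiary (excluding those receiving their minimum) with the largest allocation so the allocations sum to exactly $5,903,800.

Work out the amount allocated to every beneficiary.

Fund the minimums — Dube $505,500. Remaining pool $5,398,300.
Remaining pool split over remaining profit-interest units 30: Tam 1,619,490.00 → $1,619,490; Haddad 1,079,660.00 → $1,079,660; Bergstrom 2,699,150.00 → $2,699,150.

Dube: $505,500; Tam: $1,619,490; Haddad: $1,079,660; Bergstrom: $2,699,150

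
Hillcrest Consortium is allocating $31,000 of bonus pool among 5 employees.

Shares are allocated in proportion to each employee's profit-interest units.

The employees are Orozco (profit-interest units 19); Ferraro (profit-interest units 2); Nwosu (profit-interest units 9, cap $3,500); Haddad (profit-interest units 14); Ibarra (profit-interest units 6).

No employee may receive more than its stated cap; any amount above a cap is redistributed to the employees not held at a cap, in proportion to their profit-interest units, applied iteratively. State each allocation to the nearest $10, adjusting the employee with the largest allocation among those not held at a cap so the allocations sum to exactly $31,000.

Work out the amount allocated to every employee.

Profit-interest units total: 50.
Pro-rata shares before constraints: Orozco 11,780.00; Ferraro 1,240.00; Nwosu 5,580.00; Haddad 8,680.00; Ibarra 3,720.00.
Capped: Nwosu ($3,500); balance $27,500 reallocated over remaining profit-interest units 41.
Redistributed shares: Orozco 12,743.90 → $12,740; Ferraro 1,341.46 → $1,340; Haddad 9,390.24 → $9,390; Ibarra 4,024.39 → $4,020.
Rounding difference +$10 applied to Orozco → $12,750.

Orozco: $12,750 · Ferraro: $1,340 · Nwosu: $3,500 · Haddad: $9,390 · Ibarra: $4,020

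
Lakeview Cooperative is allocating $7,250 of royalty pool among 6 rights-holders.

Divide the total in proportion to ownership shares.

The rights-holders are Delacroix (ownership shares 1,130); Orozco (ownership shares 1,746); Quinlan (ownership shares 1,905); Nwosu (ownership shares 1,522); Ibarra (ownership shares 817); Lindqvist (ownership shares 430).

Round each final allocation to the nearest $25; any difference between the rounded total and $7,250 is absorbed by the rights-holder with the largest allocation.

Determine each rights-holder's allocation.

Total ownership shares = 7,550.
Raw shares: Delacroix 1,130/7,550 × $7,250 = 1,085.10; Orozco 1,746/7,550 × $7,250 = 1,676.62; Quinlan 1,905/7,550 × $7,250 = 1,829.30; Nwosu 1,522/7,550 × $7,250 = 1,461.52; Ibarra 817/7,550 × $7,250 = 784.54; Lindqvist 430/7,550 × $7,250 = 412.91.
After rounding ($25): Delacroix $1,075; Orozco $1,675; Quinlan $1,825; Nwosu $1,450; Ibarra $775; Lindqvist $425. Sum = $7,225.
Difference $7,250 − $7,225 = +$25 applied to largest allocation (Quinlan): Quinlan becomes $1,850.

Delacroix: $1,075; Orozco: $1,675; Quinlan: $1,850; Nwosu: $1,450; Ibarra: $775; Lindqvist: $425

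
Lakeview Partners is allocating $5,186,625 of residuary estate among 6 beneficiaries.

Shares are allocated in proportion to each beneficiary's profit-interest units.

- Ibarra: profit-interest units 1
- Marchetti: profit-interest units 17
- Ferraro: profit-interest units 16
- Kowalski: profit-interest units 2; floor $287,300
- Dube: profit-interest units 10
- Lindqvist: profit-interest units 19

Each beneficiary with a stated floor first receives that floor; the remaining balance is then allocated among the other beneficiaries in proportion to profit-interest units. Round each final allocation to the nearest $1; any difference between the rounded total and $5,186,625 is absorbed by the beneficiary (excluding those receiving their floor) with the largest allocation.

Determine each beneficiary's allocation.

Ibarra: $77,767 · Marchetti: $1,322,040 · Ferraro: $1,244,273 · Kowalski: $287,300 · Dube: $777,671 · Lindqvist: $1,477,574

Fund the minimums — Kowalski $287,300. Balance $4,899,325.
Balance split over remaining profit-interest units 63: Ibarra 77,767.06 → $77,767; Marchetti 1,322,040.08 → $1,322,040; Ferraro 1,244,273.02 → $1,244,273; Dube 777,670.63 → $777,671; Lindqvist 1,477,574.21 → $1,477,574.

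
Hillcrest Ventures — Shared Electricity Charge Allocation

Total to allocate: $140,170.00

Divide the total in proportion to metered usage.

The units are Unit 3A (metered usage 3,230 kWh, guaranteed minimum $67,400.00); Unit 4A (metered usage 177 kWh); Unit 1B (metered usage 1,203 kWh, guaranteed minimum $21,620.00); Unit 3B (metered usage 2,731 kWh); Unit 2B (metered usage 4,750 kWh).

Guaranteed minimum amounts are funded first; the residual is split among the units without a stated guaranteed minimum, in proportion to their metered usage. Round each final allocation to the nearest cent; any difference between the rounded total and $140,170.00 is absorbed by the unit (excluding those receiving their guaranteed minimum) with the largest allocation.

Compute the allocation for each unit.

Fund the minimums — Unit 3A $67,400.00; Unit 1B $21,620.00. Residual $51,150.00.
Residual split over remaining metered usage 7,658: Unit 4A 1,182.2343 → $1,182.23; Unit 3B 18,241.1400 → $18,241.14; Unit 2B 31,726.6258 → $31,726.63.

Unit 3A: $67,400.00; Unit 4A: $1,182.23; Unit 1B: $21,620.00; Unit 3B: $18,241.14; Unit 2B: $31,726.63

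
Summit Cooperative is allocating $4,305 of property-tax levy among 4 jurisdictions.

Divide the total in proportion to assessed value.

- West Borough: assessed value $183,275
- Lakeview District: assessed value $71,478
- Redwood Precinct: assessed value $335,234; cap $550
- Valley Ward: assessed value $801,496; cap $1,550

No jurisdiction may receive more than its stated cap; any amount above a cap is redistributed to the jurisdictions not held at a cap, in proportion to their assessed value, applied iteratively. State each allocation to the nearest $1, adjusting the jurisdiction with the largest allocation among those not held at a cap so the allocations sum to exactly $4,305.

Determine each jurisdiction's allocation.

West Borough: $1,586 · Lakeview District: $619 · Redwood Precinct: $550 · Valley Ward: $1,550

Assessed value total: 1,391,483.
Pro-rata shares before constraints: West Borough 567.02; Lakeview District 221.14; Redwood Precinct 1,037.15; Valley Ward 2,479.69.
Cap binds for Redwood Precinct ($550), Valley Ward ($1,550); remaining pool $2,205 reallocated over remaining assessed value 254,753.
Shares after redistribution: West Borough 1,586.33 → $1,586; Lakeview District 618.67 → $619.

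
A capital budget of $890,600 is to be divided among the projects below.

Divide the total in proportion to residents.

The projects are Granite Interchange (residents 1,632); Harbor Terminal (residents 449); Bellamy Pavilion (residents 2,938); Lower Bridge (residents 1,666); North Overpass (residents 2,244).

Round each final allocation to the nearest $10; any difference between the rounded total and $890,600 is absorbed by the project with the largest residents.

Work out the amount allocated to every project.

Granite Interchange: $162,780; Harbor Terminal: $44,780; Bellamy Pavilion: $293,050; Lower Bridge: $166,170; North Overpass: $223,820

Total residents = 8,929.
Unrounded shares: Granite Interchange 1,632/8,929 × $890,600 = 162,779.62; Harbor Terminal 449/8,929 × $890,600 = 44,784.34; Bellamy Pavilion 2,938/8,929 × $890,600 = 293,043.21; Lower Bridge 1,666/8,929 × $890,600 = 166,170.86; North Overpass 2,244/8,929 × $890,600 = 223,821.97.
After rounding ($10): Granite Interchange $162,780; Harbor Terminal $44,780; Bellamy Pavilion $293,040; Lower Bridge $166,170; North Overpass $223,820. Sum = $890,590.
Difference $890,600 − $890,590 = +$10 applied to largest residents (Bellamy Pavilion): Bellamy Pavilion becomes $293,050.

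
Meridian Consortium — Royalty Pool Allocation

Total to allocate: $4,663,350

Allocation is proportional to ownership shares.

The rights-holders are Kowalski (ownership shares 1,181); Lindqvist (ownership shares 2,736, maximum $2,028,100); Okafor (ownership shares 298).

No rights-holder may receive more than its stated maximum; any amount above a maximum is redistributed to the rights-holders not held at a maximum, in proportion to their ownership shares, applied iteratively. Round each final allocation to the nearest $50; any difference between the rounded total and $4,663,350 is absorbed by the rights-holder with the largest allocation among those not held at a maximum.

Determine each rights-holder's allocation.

Ownership shares total: 4,215.
Proportional shares (ignoring caps): Kowalski 1,306,623.10; Lindqvist 3,027,028.61; Okafor 329,698.29.
Capped: Lindqvist ($2,028,100); residual $2,635,250 reallocated over remaining ownership shares 1,479.
Redistributed shares: Kowalski 2,104,280.09 → $2,104,300; Okafor 530,969.91 → $530,950.

Kowalski: $2,104,300 | Lindqvist: $2,028,100 | Okafor: $530,950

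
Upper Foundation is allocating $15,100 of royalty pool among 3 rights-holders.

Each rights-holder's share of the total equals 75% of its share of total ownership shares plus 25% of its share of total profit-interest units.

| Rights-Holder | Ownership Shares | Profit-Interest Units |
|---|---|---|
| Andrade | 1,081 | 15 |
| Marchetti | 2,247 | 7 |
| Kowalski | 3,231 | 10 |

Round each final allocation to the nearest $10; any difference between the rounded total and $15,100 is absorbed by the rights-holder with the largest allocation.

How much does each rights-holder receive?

Andrade: $3,640; Marchetti: $4,710; Kowalski: $6,750

Totals — ownership shares 6,559, profit-interest units 32.
Combined weights (75% ownership shares + 25% profit-interest units): Andrade 0.2408; Marchetti 0.3116; Kowalski 0.4476.
Unrounded shares: Andrade 3,636.02; Marchetti 4,705.53; Kowalski 6,758.45.
Rounded to nearest $10: Andrade $3,640; Marchetti $4,710; Kowalski $6,760. Sum = $15,110.
Difference $15,100 − $15,110 = −$10 applied to largest allocation (Kowalski): Kowalski becomes $6,750.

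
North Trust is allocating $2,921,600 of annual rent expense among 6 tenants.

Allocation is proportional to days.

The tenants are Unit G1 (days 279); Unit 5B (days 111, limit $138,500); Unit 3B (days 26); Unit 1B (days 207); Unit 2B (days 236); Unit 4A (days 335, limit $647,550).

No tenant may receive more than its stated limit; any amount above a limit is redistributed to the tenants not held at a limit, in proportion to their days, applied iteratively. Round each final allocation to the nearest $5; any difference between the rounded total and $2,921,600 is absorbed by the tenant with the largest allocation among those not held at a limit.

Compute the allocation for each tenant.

Unit G1: $796,545; Unit 5B: $138,500; Unit 3B: $74,230; Unit 1B: $590,990; Unit 2B: $673,785; Unit 4A: $647,550

Days total: 1,194.
Proportional shares (ignoring caps): Unit G1 682,685.43; Unit 5B 271,606.03; Unit 3B 63,619.43; Unit 1B 506,508.54; Unit 2B 577,468.68; Unit 4A 819,711.89.
Held at cap: Unit 5B ($138,500), Unit 4A ($647,550); balance $2,135,550 reallocated over remaining days 748.
Shares after redistribution: Unit G1 796,548.73 → $796,550; Unit 3B 74,230.35 → $74,230; Unit 1B 590,987.77 → $590,990; Unit 2B 673,783.16 → $673,785.
Rounding difference −$5 applied to Unit G1 → $796,545.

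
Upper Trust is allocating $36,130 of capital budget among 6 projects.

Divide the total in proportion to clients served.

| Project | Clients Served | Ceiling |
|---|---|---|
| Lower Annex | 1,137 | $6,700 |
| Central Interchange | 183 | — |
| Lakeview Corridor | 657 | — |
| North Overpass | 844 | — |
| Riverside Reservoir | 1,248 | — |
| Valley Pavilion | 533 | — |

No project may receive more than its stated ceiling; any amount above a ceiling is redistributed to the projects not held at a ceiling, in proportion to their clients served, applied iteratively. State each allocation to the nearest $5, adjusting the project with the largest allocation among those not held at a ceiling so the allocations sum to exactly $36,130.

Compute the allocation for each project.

Total clients served = 4,602.
Proportional shares (ignoring caps): Lower Annex 8,926.51; Central Interchange 1,436.72; Lakeview Corridor 5,158.06; North Overpass 6,626.19; Riverside Reservoir 9,797.97; Valley Pavilion 4,184.55.
Capped: Lower Annex ($6,700); remaining pool $29,430 reallocated over remaining clients served 3,465.
Remaining shares: Central Interchange 1,554.31 → $1,555; Lakeview Corridor 5,580.23 → $5,580; North Overpass 7,168.52 → $7,170; Riverside Reservoir 10,599.90 → $10,600; Valley Pavilion 4,527.04 → $4,525.

Lower Annex: $6,700 · Central Interchange: $1,555 · Lakeview Corridor: $5,580 · North Overpass: $7,170 · Riverside Reservoir: $10,600 · Valley Pavilion: $4,525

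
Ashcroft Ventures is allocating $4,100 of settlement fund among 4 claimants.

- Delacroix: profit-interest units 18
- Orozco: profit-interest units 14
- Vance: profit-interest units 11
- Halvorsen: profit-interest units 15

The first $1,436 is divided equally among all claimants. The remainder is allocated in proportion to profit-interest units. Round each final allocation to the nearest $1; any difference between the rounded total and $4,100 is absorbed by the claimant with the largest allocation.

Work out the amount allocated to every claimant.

Delacroix: $1,186 · Orozco: $1,002 · Vance: $864 · Halvorsen: $1,048

First tranche $1,436 split equally: $359 each.
Remainder $2,664 by profit-interest units (total 58): Delacroix 826.76 → $827; Orozco 643.03 → $643; Vance 505.24 → $505; Halvorsen 688.97 → $689.
Totals: Delacroix $359 + $827 = $1,186; Orozco $359 + $643 = $1,002; Vance $359 + $505 = $864; Halvorsen $359 + $689 = $1,048.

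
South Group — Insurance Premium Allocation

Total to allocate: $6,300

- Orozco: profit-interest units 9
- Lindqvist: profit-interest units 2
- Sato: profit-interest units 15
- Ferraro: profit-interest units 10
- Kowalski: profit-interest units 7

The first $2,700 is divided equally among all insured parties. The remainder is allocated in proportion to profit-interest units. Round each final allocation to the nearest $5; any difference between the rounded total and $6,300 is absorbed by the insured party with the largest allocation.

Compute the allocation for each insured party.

Orozco: $1,295 · Lindqvist: $705 · Sato: $1,800 · Ferraro: $1,375 · Kowalski: $1,125

Equal tier: $2,700 ÷ 5 = $540 apiece.
Remainder $3,600 by profit-interest units (total 43): Orozco 753.49 → $755; Lindqvist 167.44 → $165; Sato 1,255.81 → $1,255; Ferraro 837.21 → $835; Kowalski 586.05 → $585.
Rounding difference +$5 on remainder applied to Sato.
Totals: Orozco $540 + $755 = $1,295; Lindqvist $540 + $165 = $705; Sato $540 + $1,260 = $1,800; Ferraro $540 + $835 = $1,375; Kowalski $540 + $585 = $1,125.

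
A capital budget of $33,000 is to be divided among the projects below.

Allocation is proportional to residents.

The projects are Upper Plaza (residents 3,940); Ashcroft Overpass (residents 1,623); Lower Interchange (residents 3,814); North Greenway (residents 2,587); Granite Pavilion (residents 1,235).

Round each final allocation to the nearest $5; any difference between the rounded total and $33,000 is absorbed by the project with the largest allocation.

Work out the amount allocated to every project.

Upper Plaza: $9,845 · Ashcroft Overpass: $4,060 · Lower Interchange: $9,535 · North Greenway: $6,470 · Granite Pavilion: $3,090

Total residents = 13,199.
Pro-rata amounts: Upper Plaza 3,940/13,199 × $33,000 = 9,850.75; Ashcroft Overpass 1,623/13,199 × $33,000 = 4,057.81; Lower Interchange 3,814/13,199 × $33,000 = 9,535.72; North Greenway 2,587/13,199 × $33,000 = 6,467.99; Granite Pavilion 1,235/13,199 × $33,000 = 3,087.73.
At nearest $5: Upper Plaza $9,850; Ashcroft Overpass $4,060; Lower Interchange $9,535; North Greenway $6,470; Granite Pavilion $3,090. Sum = $33,005.
Difference $33,000 − $33,005 = −$5 applied to largest allocation (Upper Plaza): Upper Plaza becomes $9,845.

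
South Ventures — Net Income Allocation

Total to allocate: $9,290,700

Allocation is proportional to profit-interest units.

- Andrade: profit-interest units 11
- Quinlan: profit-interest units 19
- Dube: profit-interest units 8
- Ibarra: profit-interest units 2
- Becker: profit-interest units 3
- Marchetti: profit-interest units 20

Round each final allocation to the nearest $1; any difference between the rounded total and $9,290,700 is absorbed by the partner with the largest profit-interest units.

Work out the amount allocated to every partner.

Andrade: $1,622,186 | Quinlan: $2,801,957 | Dube: $1,179,771 | Ibarra: $294,943 | Becker: $442,414 | Marchetti: $2,949,429

Total profit-interest units = 11 + 19 + 8 + 2 + 3 + 20 = 63.
Raw shares: Andrade 1,622,185.71; Quinlan 2,801,957.14; Dube 1,179,771.43; Ibarra 294,942.86; Becker 442,414.29; Marchetti 2,949,428.57.
Rounded to nearest $1: Andrade $1,622,186; Quinlan $2,801,957; Dube $1,179,771; Ibarra $294,943; Becker $442,414; Marchetti $2,949,429. Sum = $9,290,700.
No rounding difference to absorb.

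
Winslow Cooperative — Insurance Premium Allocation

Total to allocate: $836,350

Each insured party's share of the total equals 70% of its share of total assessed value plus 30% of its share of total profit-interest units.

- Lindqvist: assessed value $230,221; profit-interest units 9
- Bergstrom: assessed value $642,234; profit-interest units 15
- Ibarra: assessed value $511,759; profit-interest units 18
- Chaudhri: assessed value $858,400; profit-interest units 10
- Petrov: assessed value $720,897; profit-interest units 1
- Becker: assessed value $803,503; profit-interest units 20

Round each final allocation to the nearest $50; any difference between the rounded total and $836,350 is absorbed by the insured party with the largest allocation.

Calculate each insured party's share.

Lindqvist: $66,700; Bergstrom: $151,350; Ibarra: $141,400; Chaudhri: $167,800; Petrov: $115,450; Becker: $193,650

Assessed value total 3,767,014; profit-interest units total 73.
Combined weights (70% assessed value + 30% profit-interest units): Lindqvist 0.0798; Bergstrom 0.1810; Ibarra 0.1691; Chaudhri 0.2006; Petrov 0.1381; Becker 0.2315.
Raw shares: Lindqvist 66,712.95; Bergstrom 151,367.68; Ibarra 141,401.27; Chaudhri 167,777.54; Petrov 115,474.21; Becker 193,616.35.
At nearest $50: Lindqvist $66,700; Bergstrom $151,350; Ibarra $141,400; Chaudhri $167,800; Petrov $115,450; Becker $193,600. Sum = $836,300.
Difference $836,350 − $836,300 = +$50 applied to largest allocation (Becker): Becker becomes $193,650.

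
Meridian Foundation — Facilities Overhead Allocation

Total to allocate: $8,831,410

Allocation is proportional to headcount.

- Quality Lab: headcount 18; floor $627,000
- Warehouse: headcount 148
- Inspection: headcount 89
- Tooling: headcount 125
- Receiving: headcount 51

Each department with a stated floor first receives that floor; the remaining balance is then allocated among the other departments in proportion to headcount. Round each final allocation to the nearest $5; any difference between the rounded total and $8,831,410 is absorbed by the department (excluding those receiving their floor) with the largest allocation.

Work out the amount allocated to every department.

Fund the minimums — Quality Lab $627,000. Balance $8,204,410.
Balance split over remaining headcount 413: Warehouse 2,940,079.13 → $2,940,080; Inspection 1,768,020.56 → $1,768,020; Tooling 2,483,174.94 → $2,483,175; Receiving 1,013,135.38 → $1,013,135.

Quality Lab: $627,000; Warehouse: $2,940,080; Inspection: $1,768,020; Tooling: $2,483,175; Receiving: $1,013,135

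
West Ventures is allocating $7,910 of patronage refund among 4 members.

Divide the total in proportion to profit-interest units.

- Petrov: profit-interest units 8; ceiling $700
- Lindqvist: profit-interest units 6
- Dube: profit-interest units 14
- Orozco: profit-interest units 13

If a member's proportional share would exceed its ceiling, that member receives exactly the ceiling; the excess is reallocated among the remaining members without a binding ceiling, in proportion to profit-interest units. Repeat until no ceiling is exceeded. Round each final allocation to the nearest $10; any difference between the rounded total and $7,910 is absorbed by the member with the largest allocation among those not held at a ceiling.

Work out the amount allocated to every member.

Petrov: $700; Lindqvist: $1,310; Dube: $3,060; Orozco: $2,840

Profit-interest units total: 41.
Pro-rata shares before constraints: Petrov 1,543.41; Lindqvist 1,157.56; Dube 2,700.98; Orozco 2,508.05.
Capped: Petrov ($700); balance $7,210 reallocated over remaining profit-interest units 33.
Redistributed shares: Lindqvist 1,310.91 → $1,310; Dube 3,058.79 → $3,060; Orozco 2,840.30 → $2,840.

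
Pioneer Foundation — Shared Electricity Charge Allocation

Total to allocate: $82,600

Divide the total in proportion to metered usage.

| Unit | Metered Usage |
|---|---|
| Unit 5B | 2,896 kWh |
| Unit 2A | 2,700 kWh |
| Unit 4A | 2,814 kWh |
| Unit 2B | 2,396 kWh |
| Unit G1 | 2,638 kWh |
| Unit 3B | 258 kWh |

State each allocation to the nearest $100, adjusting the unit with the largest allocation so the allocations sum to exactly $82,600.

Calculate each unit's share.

Metered usage total: 13,702.
Proportional shares: Unit 5B 2,896/13,702 × $82,600 = 17,458.01; Unit 2A 2,700/13,702 × $82,600 = 16,276.46; Unit 4A 2,814/13,702 × $82,600 = 16,963.68; Unit 2B 2,396/13,702 × $82,600 = 14,443.85; Unit G1 2,638/13,702 × $82,600 = 15,902.70; Unit 3B 258/13,702 × $82,600 = 1,555.31.
At nearest $100: Unit 5B $17,500; Unit 2A $16,300; Unit 4A $17,000; Unit 2B $14,400; Unit G1 $15,900; Unit 3B $1,600. Sum = $82,700.
Difference $82,600 − $82,700 = −$100 applied to largest allocation (Unit 5B): Unit 5B becomes $17,400.

Unit 5B: $17,400 | Unit 2A: $16,300 | Unit 4A: $17,000 | Unit 2B: $14,400 | Unit G1: $15,900 | Unit 3B: $1,600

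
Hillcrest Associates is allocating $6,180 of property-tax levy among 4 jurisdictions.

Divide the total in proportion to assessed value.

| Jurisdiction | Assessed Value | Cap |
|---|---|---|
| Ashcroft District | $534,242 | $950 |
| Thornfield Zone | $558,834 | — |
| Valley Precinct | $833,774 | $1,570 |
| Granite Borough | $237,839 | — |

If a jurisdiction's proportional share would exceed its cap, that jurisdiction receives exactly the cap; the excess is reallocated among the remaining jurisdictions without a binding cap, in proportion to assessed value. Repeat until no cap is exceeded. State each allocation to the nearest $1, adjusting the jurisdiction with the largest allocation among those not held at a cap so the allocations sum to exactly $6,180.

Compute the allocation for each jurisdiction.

Combined assessed value = 2,164,689.
Proportional shares (ignoring caps): Ashcroft District 1,525.21; Thornfield Zone 1,595.42; Valley Precinct 2,380.35; Granite Borough 679.01.
Capped: Ashcroft District ($950), Valley Precinct ($1,570); remaining pool $3,660 reallocated over remaining assessed value 796,673.
Shares after redistribution: Thornfield Zone 2,567.34 → $2,567; Granite Borough 1,092.66 → $1,093.

Ashcroft District: $950 · Thornfield Zone: $2,567 · Valley Precinct: $1,570 · Granite Borough: $1,093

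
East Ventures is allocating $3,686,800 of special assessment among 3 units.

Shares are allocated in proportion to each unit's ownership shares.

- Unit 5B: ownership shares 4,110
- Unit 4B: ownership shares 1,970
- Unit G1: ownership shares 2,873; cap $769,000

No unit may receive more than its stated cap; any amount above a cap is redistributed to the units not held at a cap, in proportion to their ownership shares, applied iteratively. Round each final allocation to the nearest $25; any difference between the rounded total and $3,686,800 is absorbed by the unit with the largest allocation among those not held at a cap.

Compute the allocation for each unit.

Total ownership shares = 8,953.
Unconstrained shares: Unit 5B 1,692,477.16; Unit 4B 811,236.01; Unit G1 1,183,086.83.
Held at cap: Unit G1 ($769,000); residual $2,917,800 reallocated over remaining ownership shares 6,080.
Remaining shares: Unit 5B 1,972,394.41 → $1,972,400; Unit 4B 945,405.59 → $945,400.

Unit 5B: $1,972,400 | Unit 4B: $945,400 | Unit G1: $769,000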